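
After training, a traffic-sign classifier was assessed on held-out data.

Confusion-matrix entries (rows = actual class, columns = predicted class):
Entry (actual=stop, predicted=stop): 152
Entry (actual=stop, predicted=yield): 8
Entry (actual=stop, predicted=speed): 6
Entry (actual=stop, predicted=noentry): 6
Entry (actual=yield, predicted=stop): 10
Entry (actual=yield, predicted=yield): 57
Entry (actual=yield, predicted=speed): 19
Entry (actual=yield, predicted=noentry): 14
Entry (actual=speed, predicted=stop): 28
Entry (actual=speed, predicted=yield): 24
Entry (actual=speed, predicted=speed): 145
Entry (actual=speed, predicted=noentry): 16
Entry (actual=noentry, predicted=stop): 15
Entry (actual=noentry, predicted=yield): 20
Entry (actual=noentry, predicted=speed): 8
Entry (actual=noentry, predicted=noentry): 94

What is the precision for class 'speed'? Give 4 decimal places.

0.8146

Treat 'speed' as positive and all other classes as negative.
precision = TP/(TP+FP).
speed: TP=145, FP=6+19+8=33 → 145/178 = 0.81461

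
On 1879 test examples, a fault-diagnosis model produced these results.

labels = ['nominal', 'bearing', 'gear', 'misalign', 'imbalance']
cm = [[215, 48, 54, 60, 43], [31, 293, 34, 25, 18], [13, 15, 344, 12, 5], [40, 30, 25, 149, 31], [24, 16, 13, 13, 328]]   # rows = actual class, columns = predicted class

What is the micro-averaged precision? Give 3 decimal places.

Micro-averaging pools counts across classes: ΣTP=1329, ΣFP=550, ΣFN=550.
Micro-precision = TP/(TP+FP) on pooled counts = 0.707 (equals overall accuracy in single-label multiclass).

0.707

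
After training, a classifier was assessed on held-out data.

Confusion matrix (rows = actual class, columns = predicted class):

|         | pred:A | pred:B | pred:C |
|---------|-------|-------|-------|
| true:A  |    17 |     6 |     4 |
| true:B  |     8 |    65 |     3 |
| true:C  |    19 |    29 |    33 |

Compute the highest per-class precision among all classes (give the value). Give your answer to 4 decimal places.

0.8250

Per-class precision (TP/(TP+FP)):
  A: TP=17, FP=8+19=27 → 17/44 = 0.38636
  B: TP=65, FP=6+29=35 → 65/100 = 0.65000
  C: TP=33, FP=4+3=7 → 33/40 = 0.82500
Highest is class 'C' with precision = 0.8250.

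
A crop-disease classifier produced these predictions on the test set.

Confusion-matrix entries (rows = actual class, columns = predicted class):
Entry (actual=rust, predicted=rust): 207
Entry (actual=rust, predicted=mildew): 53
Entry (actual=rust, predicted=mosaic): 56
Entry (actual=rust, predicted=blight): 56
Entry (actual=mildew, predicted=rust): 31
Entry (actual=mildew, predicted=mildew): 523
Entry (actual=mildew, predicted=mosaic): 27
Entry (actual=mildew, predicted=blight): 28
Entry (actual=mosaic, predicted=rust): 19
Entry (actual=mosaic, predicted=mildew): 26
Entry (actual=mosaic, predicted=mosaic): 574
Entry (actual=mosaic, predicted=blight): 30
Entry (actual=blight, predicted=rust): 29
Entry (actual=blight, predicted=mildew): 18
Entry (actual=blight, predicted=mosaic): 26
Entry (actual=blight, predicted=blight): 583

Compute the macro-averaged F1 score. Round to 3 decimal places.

0.801

Per-class F1 score (2·TP/(2·TP+FP+FN)):
  rust: TP=207, FP=31+19+29=79, FN=53+56+56=165 → 414/658 = 0.6292
  mildew: TP=523, FP=53+26+18=97, FN=31+27+28=86 → 1046/1229 = 0.8511
  mosaic: TP=574, FP=56+27+26=109, FN=19+26+30=75 → 1148/1332 = 0.8619
  blight: TP=583, FP=56+28+30=114, FN=29+18+26=73 → 1166/1353 = 0.8618
Macro-F1 score = mean = (0.6292 + 0.8511 + 0.8619 + 0.8618) / 4 = 0.801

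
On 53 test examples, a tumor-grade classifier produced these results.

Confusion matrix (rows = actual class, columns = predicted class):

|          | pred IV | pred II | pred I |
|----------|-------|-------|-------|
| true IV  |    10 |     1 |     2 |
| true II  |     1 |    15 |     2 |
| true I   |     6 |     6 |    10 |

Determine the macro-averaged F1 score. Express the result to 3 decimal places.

Per-class F1 score (2·TP/(2·TP+FP+FN)):
  IV: TP=10, FP=1+6=7, FN=1+2=3 → 20/30 = 0.6667
  II: TP=15, FP=1+6=7, FN=1+2=3 → 30/40 = 0.7500
  I: TP=10, FP=2+2=4, FN=6+6=12 → 20/36 = 0.5556
Macro-F1 score = mean = (0.6667 + 0.7500 + 0.5556) / 3 = 0.657

0.657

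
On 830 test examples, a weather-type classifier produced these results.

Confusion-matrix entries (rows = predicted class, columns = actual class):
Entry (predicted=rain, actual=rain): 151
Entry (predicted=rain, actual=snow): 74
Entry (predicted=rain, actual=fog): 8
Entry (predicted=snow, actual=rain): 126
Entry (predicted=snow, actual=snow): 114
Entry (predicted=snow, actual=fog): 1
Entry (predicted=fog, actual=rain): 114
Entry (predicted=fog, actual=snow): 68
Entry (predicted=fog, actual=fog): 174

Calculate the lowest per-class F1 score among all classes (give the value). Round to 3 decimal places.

Per-class F1 score (2·TP/(2·TP+FP+FN)):
  rain: TP=151, FP=74+8=82, FN=126+114=240 → 302/624 = 0.4840
  snow: TP=114, FP=126+1=127, FN=74+68=142 → 228/497 = 0.4588
  fog: TP=174, FP=114+68=182, FN=8+1=9 → 348/539 = 0.6456
Lowest is class 'snow' with F1 score = 0.459.

0.459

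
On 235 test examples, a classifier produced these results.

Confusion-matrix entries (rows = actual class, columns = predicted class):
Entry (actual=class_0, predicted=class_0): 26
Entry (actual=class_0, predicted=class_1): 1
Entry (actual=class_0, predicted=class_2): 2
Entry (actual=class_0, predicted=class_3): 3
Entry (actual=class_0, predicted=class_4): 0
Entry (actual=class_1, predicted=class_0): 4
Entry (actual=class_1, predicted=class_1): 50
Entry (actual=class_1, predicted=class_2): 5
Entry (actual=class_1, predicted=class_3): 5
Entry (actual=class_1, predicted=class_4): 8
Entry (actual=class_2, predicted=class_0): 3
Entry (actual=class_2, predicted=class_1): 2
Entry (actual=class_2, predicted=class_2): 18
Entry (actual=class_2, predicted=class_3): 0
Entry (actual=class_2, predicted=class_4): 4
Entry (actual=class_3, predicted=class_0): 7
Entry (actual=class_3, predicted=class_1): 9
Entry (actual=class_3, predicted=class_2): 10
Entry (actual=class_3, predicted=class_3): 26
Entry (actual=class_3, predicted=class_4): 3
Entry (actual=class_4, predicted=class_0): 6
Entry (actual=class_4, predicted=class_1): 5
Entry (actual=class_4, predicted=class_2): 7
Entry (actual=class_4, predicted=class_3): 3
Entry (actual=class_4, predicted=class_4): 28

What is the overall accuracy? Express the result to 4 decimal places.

0.6298

Accuracy = trace / total = (26+50+18+26+28=148) / 235 = 148/235 = 0.6298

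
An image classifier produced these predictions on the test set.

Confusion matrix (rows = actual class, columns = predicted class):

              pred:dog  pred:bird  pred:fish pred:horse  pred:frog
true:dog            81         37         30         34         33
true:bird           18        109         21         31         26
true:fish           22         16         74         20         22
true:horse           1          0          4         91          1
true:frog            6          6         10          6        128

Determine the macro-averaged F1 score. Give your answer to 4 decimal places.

0.5827

Per-class F1 score (2·TP/(2·TP+FP+FN)):
  dog: TP=81, FP=18+22+1+6=47, FN=37+30+34+33=134 → 162/343 = 0.47230
  bird: TP=109, FP=37+16+0+6=59, FN=18+21+31+26=96 → 218/373 = 0.58445
  fish: TP=74, FP=30+21+4+10=65, FN=22+16+20+22=80 → 148/293 = 0.50512
  horse: TP=91, FP=34+31+20+6=91, FN=1+0+4+1=6 → 182/279 = 0.65233
  frog: TP=128, FP=33+26+22+1=82, FN=6+6+10+6=28 → 256/366 = 0.69945
Macro-F1 score = mean = (0.47230 + 0.58445 + 0.50512 + 0.65233 + 0.69945) / 5 = 0.5827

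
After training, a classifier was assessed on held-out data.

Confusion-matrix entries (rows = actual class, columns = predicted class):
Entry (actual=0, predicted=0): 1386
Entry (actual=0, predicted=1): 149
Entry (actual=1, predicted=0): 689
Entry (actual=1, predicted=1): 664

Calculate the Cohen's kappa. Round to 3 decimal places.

0.403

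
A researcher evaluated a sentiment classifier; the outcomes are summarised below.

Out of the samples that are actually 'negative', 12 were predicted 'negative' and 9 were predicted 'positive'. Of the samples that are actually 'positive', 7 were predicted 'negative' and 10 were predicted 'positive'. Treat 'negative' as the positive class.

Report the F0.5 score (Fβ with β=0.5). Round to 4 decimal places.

0.6186

Fβ = (1+β²)·TP / ((1+β²)·TP + β²·FN + FP), with β²=1/4
= 1.25·12 / (1.25·12 + 0.25·9 + 7) = 0.6186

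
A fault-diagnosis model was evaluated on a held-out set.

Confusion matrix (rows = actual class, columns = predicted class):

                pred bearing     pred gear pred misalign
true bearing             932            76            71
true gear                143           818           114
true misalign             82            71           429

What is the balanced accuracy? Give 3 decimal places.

Balanced accuracy = mean of per-class recall.
  bearing: recall = 932/1079 = 0.8638
  gear: recall = 818/1075 = 0.7609
  misalign: recall = 429/582 = 0.7371
Mean = (0.8638 + 0.7609 + 0.7371) / 3 = 0.787

0.787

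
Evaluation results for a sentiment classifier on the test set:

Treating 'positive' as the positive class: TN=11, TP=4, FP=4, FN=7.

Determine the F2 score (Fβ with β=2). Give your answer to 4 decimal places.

Fβ = (1+β²)·TP / ((1+β²)·TP + β²·FN + FP), with β²=4
= 5·4 / (5·4 + 4·7 + 4) = 0.3846

0.3846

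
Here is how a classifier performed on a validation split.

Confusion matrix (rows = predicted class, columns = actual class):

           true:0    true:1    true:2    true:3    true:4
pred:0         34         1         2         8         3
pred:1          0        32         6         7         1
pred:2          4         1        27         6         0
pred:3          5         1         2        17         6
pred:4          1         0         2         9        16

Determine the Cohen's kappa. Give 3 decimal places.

Observed agreement pₒ = trace/N = 126/191 = 0.6597
Expected agreement pₑ = Σ (rowᵢ·colᵢ)/N² = (44·48 + 35·46 + 39·38 + 47·31 + 26·28)/191² = 0.2025
κ = (pₒ − pₑ)/(1 − pₑ) = (0.6597 − 0.2025)/(1 − 0.2025) = 0.573

0.573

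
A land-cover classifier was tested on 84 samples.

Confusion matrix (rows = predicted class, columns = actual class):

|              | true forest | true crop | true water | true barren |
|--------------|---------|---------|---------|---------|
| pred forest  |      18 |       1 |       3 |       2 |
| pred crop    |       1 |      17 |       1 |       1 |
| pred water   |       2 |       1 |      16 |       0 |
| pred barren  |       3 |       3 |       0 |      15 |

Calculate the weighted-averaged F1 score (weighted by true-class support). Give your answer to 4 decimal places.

Per-class F1 score (2·TP/(2·TP+FP+FN)):
  forest: TP=18, FP=1+3+2=6, FN=1+2+3=6 → 36/48 = 0.75000
  crop: TP=17, FP=1+1+1=3, FN=1+1+3=5 → 34/42 = 0.80952
  water: TP=16, FP=2+1+0=3, FN=3+1+0=4 → 32/39 = 0.82051
  barren: TP=15, FP=3+3+0=6, FN=2+1+0=3 → 30/39 = 0.76923
Weighted-F1 score = Σ (supportᵢ/N)·F1 scoreᵢ with N=84: (24/84)·0.75000 + (22/84)·0.80952 + (20/84)·0.82051 + (18/84)·0.76923 = 0.7865

0.7865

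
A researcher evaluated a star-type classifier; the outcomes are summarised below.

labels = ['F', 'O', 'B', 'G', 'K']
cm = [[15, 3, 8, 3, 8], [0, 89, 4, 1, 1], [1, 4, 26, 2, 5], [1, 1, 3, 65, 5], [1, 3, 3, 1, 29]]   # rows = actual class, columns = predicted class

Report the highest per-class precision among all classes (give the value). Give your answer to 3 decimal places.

0.903

Per-class precision (TP/(TP+FP)):
  F: TP=15, FP=0+1+1+1=3 → 15/18 = 0.8333
  O: TP=89, FP=3+4+1+3=11 → 89/100 = 0.8900
  B: TP=26, FP=8+4+3+3=18 → 26/44 = 0.5909
  G: TP=65, FP=3+1+2+1=7 → 65/72 = 0.9028
  K: TP=29, FP=8+1+5+5=19 → 29/48 = 0.6042
Highest is class 'G' with precision = 0.903.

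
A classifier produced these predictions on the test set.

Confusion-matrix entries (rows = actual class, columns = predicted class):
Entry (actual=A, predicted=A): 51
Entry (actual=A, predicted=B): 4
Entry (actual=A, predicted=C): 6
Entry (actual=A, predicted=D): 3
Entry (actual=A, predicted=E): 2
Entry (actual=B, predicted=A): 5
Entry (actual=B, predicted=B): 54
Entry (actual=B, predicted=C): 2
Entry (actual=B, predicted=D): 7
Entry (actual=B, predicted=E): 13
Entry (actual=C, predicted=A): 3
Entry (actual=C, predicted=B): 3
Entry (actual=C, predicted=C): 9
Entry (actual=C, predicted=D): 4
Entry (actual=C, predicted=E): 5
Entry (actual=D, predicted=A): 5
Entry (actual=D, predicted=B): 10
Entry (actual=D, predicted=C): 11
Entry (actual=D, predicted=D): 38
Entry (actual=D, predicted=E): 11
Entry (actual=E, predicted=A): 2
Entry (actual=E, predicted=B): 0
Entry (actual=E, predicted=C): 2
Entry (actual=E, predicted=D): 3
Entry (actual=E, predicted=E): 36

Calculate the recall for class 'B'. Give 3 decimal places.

One-vs-rest for 'B': TP = diagonal; FP = other classes predicted 'B'; FN = 'B' predicted as other.
recall = TP/(TP+FN).
B: TP=54, FN=5+2+7+13=27 → 54/81 = 0.6667

0.667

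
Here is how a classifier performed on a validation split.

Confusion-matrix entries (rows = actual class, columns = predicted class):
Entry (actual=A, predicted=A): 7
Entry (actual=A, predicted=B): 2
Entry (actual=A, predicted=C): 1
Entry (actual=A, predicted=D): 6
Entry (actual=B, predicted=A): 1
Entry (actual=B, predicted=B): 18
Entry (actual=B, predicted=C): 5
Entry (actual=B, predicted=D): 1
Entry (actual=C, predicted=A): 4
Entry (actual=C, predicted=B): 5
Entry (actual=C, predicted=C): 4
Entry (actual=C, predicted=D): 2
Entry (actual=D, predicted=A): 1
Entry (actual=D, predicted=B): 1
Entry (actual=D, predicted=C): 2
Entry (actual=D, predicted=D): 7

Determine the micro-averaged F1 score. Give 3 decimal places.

0.537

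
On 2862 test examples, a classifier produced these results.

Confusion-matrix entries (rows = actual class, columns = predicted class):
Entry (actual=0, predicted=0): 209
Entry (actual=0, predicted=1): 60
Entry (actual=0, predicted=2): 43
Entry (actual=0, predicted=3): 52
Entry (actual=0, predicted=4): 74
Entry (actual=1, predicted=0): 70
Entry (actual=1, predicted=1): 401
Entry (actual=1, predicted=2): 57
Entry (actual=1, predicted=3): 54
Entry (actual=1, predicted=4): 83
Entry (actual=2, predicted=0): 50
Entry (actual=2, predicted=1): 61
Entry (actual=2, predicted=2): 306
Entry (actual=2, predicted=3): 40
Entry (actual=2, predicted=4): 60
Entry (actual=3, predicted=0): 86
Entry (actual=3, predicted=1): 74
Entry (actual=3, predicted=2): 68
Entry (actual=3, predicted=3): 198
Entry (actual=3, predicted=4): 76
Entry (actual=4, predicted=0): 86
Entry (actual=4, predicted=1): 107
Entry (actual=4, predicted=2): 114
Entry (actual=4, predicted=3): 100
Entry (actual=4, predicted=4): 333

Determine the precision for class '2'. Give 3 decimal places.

0.520

One-vs-rest for '2': TP = diagonal; FP = other classes predicted '2'; FN = '2' predicted as other.
precision = TP/(TP+FP).
2: TP=306, FP=43+57+68+114=282 → 306/588 = 0.5204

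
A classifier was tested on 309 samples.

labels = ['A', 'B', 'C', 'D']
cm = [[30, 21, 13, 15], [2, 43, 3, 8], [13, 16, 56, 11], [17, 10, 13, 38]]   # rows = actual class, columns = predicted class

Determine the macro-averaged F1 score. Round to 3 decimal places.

0.535

Per-class F1 score (2·TP/(2·TP+FP+FN)):
  A: TP=30, FP=2+13+17=32, FN=21+13+15=49 → 60/141 = 0.4255
  B: TP=43, FP=21+16+10=47, FN=2+3+8=13 → 86/146 = 0.5890
  C: TP=56, FP=13+3+13=29, FN=13+16+11=40 → 112/181 = 0.6188
  D: TP=38, FP=15+8+11=34, FN=17+10+13=40 → 76/150 = 0.5067
Macro-F1 score = mean = (0.4255 + 0.5890 + 0.6188 + 0.5067) / 4 = 0.535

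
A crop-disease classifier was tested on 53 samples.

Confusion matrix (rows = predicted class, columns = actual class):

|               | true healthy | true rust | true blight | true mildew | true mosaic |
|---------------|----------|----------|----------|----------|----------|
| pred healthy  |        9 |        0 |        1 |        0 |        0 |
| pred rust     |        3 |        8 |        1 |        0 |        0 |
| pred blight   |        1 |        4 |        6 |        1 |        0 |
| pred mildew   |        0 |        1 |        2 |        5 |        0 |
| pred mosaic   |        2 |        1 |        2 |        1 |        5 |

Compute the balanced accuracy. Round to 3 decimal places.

0.677

Balanced accuracy = mean of per-class recall.
  healthy: recall = 9/15 = 0.6000
  rust: recall = 8/14 = 0.5714
  blight: recall = 6/12 = 0.5000
  mildew: recall = 5/7 = 0.7143
  mosaic: recall = 5/5 = 1.0000
Mean = (0.6000 + 0.5714 + 0.5000 + 0.7143 + 1.0000) / 5 = 0.677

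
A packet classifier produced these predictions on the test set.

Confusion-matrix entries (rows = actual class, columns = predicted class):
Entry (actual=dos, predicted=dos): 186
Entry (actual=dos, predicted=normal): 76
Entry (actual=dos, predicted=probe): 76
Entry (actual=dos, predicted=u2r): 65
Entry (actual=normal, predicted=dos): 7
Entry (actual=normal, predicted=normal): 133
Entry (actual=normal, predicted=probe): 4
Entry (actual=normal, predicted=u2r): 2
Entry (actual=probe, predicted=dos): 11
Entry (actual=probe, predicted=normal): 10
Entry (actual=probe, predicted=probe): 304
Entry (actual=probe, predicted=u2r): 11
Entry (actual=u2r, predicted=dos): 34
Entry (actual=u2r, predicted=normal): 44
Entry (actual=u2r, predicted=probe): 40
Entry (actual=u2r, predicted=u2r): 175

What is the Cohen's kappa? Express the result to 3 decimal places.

0.568

Observed agreement pₒ = trace/N = 798/1178 = 0.6774
Expected agreement pₑ = Σ (rowᵢ·colᵢ)/N² = (403·238 + 146·263 + 336·424 + 293·253)/1178² = 0.2529
κ = (pₒ − pₑ)/(1 − pₑ) = (0.6774 − 0.2529)/(1 − 0.2529) = 0.568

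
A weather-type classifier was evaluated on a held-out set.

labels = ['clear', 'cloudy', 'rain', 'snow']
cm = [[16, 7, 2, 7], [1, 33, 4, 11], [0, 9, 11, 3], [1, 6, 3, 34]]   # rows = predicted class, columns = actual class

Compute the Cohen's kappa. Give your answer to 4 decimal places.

Observed agreement pₒ = trace/N = 94/148 = 0.63514
Expected agreement pₑ = Σ (rowᵢ·colᵢ)/N² = (18·32 + 55·49 + 20·23 + 55·44)/148² = 0.28082
κ = (pₒ − pₑ)/(1 − pₑ) = (0.63514 − 0.28082)/(1 − 0.28082) = 0.4927

0.4927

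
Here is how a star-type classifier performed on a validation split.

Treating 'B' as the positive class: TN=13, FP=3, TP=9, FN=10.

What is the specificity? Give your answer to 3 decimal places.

Specificity = TN/(TN+FP) = 13/(13+3) = 0.813

0.813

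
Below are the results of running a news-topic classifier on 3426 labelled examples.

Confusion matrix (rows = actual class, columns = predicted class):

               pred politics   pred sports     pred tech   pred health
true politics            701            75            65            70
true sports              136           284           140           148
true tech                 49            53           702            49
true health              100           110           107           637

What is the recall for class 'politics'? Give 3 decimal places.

0.769

recall = TP/(TP+FN).
politics: TP=701, FN=75+65+70=210 → 701/911 = 0.7695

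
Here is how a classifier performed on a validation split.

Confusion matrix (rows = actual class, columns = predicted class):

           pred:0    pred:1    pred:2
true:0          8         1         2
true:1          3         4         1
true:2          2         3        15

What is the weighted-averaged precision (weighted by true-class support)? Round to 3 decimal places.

Per-class precision (TP/(TP+FP)):
  0: TP=8, FP=3+2=5 → 8/13 = 0.6154
  1: TP=4, FP=1+3=4 → 4/8 = 0.5000
  2: TP=15, FP=2+1=3 → 15/18 = 0.8333
Weighted-precision = Σ (supportᵢ/N)·precisionᵢ with N=39: (11/39)·0.6154 + (8/39)·0.5000 + (20/39)·0.8333 = 0.703

0.703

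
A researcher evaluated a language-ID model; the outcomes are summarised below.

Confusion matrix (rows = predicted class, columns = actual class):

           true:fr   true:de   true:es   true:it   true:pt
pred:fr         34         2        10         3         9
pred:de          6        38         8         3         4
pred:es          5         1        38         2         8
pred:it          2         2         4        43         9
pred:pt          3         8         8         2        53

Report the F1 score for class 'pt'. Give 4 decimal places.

0.6752

F1 score = 2·TP/(2·TP+FP+FN).
pt: TP=53, FP=3+8+8+2=21, FN=9+4+8+9=30 → 106/157 = 0.67516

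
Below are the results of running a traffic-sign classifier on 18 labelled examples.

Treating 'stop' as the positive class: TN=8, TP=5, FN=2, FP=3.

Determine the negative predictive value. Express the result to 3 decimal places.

NPV = TN/(TN+FN) = 8/(8+2) = 0.800

0.800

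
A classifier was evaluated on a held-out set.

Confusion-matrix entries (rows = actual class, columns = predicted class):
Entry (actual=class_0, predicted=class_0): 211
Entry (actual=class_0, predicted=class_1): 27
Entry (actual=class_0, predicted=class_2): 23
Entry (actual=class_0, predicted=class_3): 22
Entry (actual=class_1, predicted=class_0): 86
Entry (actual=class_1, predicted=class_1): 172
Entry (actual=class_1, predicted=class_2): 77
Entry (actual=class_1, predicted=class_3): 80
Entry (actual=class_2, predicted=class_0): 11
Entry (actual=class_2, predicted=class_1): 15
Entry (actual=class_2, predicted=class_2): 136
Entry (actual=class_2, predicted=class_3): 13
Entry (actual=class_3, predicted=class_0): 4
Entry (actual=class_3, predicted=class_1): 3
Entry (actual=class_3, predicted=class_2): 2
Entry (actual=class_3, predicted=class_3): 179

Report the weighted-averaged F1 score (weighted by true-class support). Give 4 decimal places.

Per-class F1 score (2·TP/(2·TP+FP+FN)):
  class_0: TP=211, FP=86+11+4=101, FN=27+23+22=72 → 422/595 = 0.70924
  class_1: TP=172, FP=27+15+3=45, FN=86+77+80=243 → 344/632 = 0.54430
  class_2: TP=136, FP=23+77+2=102, FN=11+15+13=39 → 272/413 = 0.65860
  class_3: TP=179, FP=22+80+13=115, FN=4+3+2=9 → 358/482 = 0.74274
Weighted-F1 score = Σ (supportᵢ/N)·F1 scoreᵢ with N=1061: (283/1061)·0.70924 + (415/1061)·0.54430 + (175/1061)·0.65860 + (188/1061)·0.74274 = 0.6423

0.6423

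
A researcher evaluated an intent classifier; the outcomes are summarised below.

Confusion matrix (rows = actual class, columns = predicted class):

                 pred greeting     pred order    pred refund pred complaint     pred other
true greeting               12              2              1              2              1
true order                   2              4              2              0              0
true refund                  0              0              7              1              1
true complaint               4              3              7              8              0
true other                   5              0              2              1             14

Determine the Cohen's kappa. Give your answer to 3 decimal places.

Observed agreement pₒ = trace/N = 45/79 = 0.5696
Expected agreement pₑ = Σ (rowᵢ·colᵢ)/N² = (18·23 + 8·9 + 9·19 + 22·12 + 22·16)/79² = 0.2040
κ = (pₒ − pₑ)/(1 − pₑ) = (0.5696 − 0.2040)/(1 − 0.2040) = 0.459

0.459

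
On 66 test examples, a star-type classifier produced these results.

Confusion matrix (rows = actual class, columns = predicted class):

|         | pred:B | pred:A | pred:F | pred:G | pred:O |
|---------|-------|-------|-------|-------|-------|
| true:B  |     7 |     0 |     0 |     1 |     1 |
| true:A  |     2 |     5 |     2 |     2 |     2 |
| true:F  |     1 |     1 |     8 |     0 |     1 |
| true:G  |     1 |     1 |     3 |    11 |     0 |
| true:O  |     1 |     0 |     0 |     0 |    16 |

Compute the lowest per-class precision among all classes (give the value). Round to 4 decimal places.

Per-class precision (TP/(TP+FP)):
  B: TP=7, FP=2+1+1+1=5 → 7/12 = 0.58333
  A: TP=5, FP=0+1+1+0=2 → 5/7 = 0.71429
  F: TP=8, FP=0+2+3+0=5 → 8/13 = 0.61538
  G: TP=11, FP=1+2+0+0=3 → 11/14 = 0.78571
  O: TP=16, FP=1+2+1+0=4 → 16/20 = 0.80000
Lowest is class 'B' with precision = 0.5833.

0.5833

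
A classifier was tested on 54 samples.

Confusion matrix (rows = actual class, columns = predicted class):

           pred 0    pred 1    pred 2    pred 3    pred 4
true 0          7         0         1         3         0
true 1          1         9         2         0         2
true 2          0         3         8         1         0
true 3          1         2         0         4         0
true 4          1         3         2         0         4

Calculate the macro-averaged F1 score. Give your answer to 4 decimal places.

0.5841

Per-class F1 score (2·TP/(2·TP+FP+FN)):
  0: TP=7, FP=1+0+1+1=3, FN=0+1+3+0=4 → 14/21 = 0.66667
  1: TP=9, FP=0+3+2+3=8, FN=1+2+0+2=5 → 18/31 = 0.58065
  2: TP=8, FP=1+2+0+2=5, FN=0+3+1+0=4 → 16/25 = 0.64000
  3: TP=4, FP=3+0+1+0=4, FN=1+2+0+0=3 → 8/15 = 0.53333
  4: TP=4, FP=0+2+0+0=2, FN=1+3+2+0=6 → 8/16 = 0.50000
Macro-F1 score = mean = (0.66667 + 0.58065 + 0.64000 + 0.53333 + 0.50000) / 5 = 0.5841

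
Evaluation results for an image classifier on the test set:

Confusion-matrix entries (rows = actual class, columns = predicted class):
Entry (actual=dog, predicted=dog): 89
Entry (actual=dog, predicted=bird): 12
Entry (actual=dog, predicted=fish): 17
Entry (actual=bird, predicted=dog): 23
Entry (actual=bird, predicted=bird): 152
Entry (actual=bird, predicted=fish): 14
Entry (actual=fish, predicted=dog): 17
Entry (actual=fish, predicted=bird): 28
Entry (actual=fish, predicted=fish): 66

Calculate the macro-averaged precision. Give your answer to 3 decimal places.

Per-class precision (TP/(TP+FP)):
  dog: TP=89, FP=23+17=40 → 89/129 = 0.6899
  bird: TP=152, FP=12+28=40 → 152/192 = 0.7917
  fish: TP=66, FP=17+14=31 → 66/97 = 0.6804
Macro-precision = mean = (0.6899 + 0.7917 + 0.6804) / 3 = 0.721

0.721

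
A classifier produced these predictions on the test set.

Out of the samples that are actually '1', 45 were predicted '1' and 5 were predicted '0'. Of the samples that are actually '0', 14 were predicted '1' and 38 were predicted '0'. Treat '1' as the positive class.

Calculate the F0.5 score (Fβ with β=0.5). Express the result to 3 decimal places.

0.787

Fβ = (1+β²)·TP / ((1+β²)·TP + β²·FN + FP), with β²=1/4
= 1.25·45 / (1.25·45 + 0.25·5 + 14) = 0.787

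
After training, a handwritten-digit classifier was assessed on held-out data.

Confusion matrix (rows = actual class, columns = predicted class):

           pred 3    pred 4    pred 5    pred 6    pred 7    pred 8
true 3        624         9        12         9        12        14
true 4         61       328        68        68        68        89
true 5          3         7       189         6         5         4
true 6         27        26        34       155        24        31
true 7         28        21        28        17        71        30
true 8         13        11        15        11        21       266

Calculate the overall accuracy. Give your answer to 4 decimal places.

0.6790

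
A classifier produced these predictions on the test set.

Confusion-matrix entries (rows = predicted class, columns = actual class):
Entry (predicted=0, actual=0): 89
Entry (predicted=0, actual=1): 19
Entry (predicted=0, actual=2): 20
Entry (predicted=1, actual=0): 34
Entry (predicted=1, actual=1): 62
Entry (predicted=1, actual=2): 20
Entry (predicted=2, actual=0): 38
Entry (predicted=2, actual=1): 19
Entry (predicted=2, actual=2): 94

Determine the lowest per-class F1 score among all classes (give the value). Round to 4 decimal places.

0.5741

Per-class F1 score (2·TP/(2·TP+FP+FN)):
  0: TP=89, FP=19+20=39, FN=34+38=72 → 178/289 = 0.61592
  1: TP=62, FP=34+20=54, FN=19+19=38 → 124/216 = 0.57407
  2: TP=94, FP=38+19=57, FN=20+20=40 → 188/285 = 0.65965
Lowest is class '1' with F1 score = 0.5741.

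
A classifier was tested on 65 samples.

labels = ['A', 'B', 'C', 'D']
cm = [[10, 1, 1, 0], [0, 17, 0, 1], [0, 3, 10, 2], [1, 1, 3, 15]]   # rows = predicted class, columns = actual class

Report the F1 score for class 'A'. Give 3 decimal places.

One-vs-rest for 'A': TP = diagonal; FP = other classes predicted 'A'; FN = 'A' predicted as other.
F1 score = 2·TP/(2·TP+FP+FN).
A: TP=10, FP=1+1+0=2, FN=0+0+1=1 → 20/23 = 0.8696

0.870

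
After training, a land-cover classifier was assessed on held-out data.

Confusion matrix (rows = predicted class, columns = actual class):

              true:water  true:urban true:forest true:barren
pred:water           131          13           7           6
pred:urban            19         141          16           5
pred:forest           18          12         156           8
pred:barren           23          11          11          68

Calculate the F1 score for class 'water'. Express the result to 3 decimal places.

F1 score = 2·TP/(2·TP+FP+FN).
water: TP=131, FP=13+7+6=26, FN=19+18+23=60 → 262/348 = 0.7529

0.753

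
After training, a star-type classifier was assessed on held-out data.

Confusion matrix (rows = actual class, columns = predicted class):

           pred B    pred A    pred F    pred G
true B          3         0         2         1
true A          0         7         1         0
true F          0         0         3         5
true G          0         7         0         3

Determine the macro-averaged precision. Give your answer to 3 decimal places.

0.583

Per-class precision (TP/(TP+FP)):
  B: TP=3, FP=0+0+0=0 → 3/3 = 1.0000
  A: TP=7, FP=0+0+7=7 → 7/14 = 0.5000
  F: TP=3, FP=2+1+0=3 → 3/6 = 0.5000
  G: TP=3, FP=1+0+5=6 → 3/9 = 0.3333
Macro-precision = mean = (1.0000 + 0.5000 + 0.5000 + 0.3333) / 4 = 0.583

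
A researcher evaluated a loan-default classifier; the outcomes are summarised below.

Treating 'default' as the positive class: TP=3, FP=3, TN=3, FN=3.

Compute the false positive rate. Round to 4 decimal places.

0.5000

FPR = FP/(FP+TN) = 3/(3+3) = 0.5000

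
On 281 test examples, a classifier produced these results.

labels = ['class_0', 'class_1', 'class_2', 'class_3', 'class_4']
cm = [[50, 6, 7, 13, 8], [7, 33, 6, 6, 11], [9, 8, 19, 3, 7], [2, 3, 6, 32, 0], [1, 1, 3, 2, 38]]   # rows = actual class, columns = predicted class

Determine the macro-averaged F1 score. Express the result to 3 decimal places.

0.603

Per-class F1 score (2·TP/(2·TP+FP+FN)):
  class_0: TP=50, FP=7+9+2+1=19, FN=6+7+13+8=34 → 100/153 = 0.6536
  class_1: TP=33, FP=6+8+3+1=18, FN=7+6+6+11=30 → 66/114 = 0.5789
  class_2: TP=19, FP=7+6+6+3=22, FN=9+8+3+7=27 → 38/87 = 0.4368
  class_3: TP=32, FP=13+6+3+2=24, FN=2+3+6+0=11 → 64/99 = 0.6465
  class_4: TP=38, FP=8+11+7+0=26, FN=1+1+3+2=7 → 76/109 = 0.6972
Macro-F1 score = mean = (0.6536 + 0.5789 + 0.4368 + 0.6465 + 0.6972) / 5 = 0.603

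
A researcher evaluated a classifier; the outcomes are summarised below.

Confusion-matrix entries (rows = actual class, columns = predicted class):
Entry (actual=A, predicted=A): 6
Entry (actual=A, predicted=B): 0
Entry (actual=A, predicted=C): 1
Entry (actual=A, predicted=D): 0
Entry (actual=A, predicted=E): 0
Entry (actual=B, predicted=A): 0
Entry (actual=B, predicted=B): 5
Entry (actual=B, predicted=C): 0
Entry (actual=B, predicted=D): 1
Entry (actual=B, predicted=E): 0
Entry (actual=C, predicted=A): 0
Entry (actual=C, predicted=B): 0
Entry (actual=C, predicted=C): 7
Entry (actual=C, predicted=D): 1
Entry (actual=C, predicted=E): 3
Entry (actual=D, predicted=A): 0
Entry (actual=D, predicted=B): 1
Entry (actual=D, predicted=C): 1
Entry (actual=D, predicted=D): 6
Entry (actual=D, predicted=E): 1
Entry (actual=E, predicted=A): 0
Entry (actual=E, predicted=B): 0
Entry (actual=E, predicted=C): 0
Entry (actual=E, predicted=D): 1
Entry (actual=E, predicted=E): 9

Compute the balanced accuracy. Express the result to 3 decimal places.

0.779

Balanced accuracy = mean of per-class recall.
  A: recall = 6/7 = 0.8571
  B: recall = 5/6 = 0.8333
  C: recall = 7/11 = 0.6364
  D: recall = 6/9 = 0.6667
  E: recall = 9/10 = 0.9000
Mean = (0.8571 + 0.8333 + 0.6364 + 0.6667 + 0.9000) / 5 = 0.779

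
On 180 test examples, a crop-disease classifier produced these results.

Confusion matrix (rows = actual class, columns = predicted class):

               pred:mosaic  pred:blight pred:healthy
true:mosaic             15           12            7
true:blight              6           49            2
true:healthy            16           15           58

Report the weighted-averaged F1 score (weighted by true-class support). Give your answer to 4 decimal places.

0.6808

Per-class F1 score (2·TP/(2·TP+FP+FN)):
  mosaic: TP=15, FP=6+16=22, FN=12+7=19 → 30/71 = 0.42254
  blight: TP=49, FP=12+15=27, FN=6+2=8 → 98/133 = 0.73684
  healthy: TP=58, FP=7+2=9, FN=16+15=31 → 116/156 = 0.74359
Weighted-F1 score = Σ (supportᵢ/N)·F1 scoreᵢ with N=180: (34/180)·0.42254 + (57/180)·0.73684 + (89/180)·0.74359 = 0.6808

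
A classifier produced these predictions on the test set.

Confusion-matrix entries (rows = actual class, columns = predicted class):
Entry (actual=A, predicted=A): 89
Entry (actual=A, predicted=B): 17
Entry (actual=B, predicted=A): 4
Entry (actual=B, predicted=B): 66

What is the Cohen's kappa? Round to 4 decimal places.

Observed agreement pₒ = trace/N = 155/176 = 0.88068
Expected agreement pₑ = Σ (rowᵢ·colᵢ)/N² = (106·93 + 70·83)/176² = 0.50581
κ = (pₒ − pₑ)/(1 − pₑ) = (0.88068 − 0.50581)/(1 − 0.50581) = 0.7586

0.7586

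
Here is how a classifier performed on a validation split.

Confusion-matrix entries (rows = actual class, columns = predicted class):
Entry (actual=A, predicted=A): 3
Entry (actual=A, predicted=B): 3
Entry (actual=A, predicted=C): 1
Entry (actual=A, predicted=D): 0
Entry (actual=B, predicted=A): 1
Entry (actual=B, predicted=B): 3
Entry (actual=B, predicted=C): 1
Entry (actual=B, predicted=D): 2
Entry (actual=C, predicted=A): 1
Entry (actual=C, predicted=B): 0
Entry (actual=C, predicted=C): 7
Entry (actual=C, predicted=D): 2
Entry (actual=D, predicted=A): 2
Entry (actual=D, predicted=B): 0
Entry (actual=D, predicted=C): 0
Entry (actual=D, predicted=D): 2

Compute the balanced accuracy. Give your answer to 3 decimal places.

0.514

Balanced accuracy = mean of per-class recall.
  A: recall = 3/7 = 0.4286
  B: recall = 3/7 = 0.4286
  C: recall = 7/10 = 0.7000
  D: recall = 2/4 = 0.5000
Mean = (0.4286 + 0.4286 + 0.7000 + 0.5000) / 4 = 0.514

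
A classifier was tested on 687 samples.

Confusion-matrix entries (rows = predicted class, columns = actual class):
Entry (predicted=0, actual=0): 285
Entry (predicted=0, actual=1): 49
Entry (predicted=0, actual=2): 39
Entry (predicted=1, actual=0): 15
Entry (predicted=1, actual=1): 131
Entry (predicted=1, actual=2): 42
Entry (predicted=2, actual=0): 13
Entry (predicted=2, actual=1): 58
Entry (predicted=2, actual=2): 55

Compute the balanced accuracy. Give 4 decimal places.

0.6218

Balanced accuracy = mean of per-class recall.
  0: recall = 285/313 = 0.91054
  1: recall = 131/238 = 0.55042
  2: recall = 55/136 = 0.40441
Mean = (0.91054 + 0.55042 + 0.40441) / 3 = 0.6218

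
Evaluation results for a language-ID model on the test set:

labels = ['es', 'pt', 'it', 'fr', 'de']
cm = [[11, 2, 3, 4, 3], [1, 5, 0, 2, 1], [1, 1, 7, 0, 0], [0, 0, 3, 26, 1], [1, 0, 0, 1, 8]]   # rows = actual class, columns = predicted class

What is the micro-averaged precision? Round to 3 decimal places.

0.704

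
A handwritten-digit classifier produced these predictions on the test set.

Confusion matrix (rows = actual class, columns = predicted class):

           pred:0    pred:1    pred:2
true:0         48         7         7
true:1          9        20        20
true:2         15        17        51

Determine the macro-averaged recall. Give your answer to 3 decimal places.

Per-class recall (TP/(TP+FN)):
  0: TP=48, FN=7+7=14 → 48/62 = 0.7742
  1: TP=20, FN=9+20=29 → 20/49 = 0.4082
  2: TP=51, FN=15+17=32 → 51/83 = 0.6145
Macro-recall = mean = (0.7742 + 0.4082 + 0.6145) / 3 = 0.599

0.599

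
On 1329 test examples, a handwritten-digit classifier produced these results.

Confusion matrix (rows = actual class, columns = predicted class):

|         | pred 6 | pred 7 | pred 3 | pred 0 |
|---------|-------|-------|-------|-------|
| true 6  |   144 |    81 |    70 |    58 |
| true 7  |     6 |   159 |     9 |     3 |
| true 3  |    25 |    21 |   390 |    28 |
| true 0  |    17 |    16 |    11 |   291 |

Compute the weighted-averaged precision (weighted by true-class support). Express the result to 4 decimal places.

Per-class precision (TP/(TP+FP)):
  6: TP=144, FP=6+25+17=48 → 144/192 = 0.75000
  7: TP=159, FP=81+21+16=118 → 159/277 = 0.57401
  3: TP=390, FP=70+9+11=90 → 390/480 = 0.81250
  0: TP=291, FP=58+3+28=89 → 291/380 = 0.76579
Weighted-precision = Σ (supportᵢ/N)·precisionᵢ with N=1329: (353/1329)·0.75000 + (177/1329)·0.57401 + (464/1329)·0.81250 + (335/1329)·0.76579 = 0.7524

0.7524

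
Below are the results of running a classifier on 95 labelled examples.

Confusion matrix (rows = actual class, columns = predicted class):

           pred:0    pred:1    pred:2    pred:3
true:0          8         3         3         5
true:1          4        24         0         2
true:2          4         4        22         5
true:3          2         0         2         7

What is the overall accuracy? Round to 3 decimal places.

Accuracy = trace / total = (8+24+22+7=61) / 95 = 61/95 = 0.642

0.642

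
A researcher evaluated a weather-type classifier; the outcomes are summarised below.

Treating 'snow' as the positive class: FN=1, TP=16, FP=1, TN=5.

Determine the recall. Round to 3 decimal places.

0.941

Recall = TP/(TP+FN) = 16/(16+1) = 16/17 = 0.941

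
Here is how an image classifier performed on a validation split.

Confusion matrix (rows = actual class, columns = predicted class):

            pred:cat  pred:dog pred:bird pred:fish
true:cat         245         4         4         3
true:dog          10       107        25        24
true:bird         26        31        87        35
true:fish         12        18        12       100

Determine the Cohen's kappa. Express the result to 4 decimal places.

0.6253

Observed agreement pₒ = trace/N = 539/743 = 0.72544
Expected agreement pₑ = Σ (rowᵢ·colᵢ)/N² = (256·293 + 166·160 + 179·128 + 142·162)/743² = 0.26716
κ = (pₒ − pₑ)/(1 − pₑ) = (0.72544 − 0.26716)/(1 − 0.26716) = 0.6253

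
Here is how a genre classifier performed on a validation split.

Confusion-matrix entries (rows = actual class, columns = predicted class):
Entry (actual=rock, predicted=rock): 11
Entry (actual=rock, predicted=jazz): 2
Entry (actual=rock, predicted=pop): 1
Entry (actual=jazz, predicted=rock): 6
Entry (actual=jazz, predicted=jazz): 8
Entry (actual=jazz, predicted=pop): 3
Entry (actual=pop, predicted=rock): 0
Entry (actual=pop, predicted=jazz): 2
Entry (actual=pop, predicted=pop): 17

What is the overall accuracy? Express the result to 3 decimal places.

Accuracy = trace / total = (11+8+17=36) / 50 = 36/50 = 0.720

0.720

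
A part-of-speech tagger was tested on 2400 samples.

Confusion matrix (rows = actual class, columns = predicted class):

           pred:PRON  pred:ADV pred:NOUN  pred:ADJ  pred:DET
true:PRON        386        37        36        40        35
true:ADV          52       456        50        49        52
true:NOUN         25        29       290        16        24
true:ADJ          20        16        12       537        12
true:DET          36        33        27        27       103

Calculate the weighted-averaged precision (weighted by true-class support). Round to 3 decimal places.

0.739

Per-class precision (TP/(TP+FP)):
  PRON: TP=386, FP=52+25+20+36=133 → 386/519 = 0.7437
  ADV: TP=456, FP=37+29+16+33=115 → 456/571 = 0.7986
  NOUN: TP=290, FP=36+50+12+27=125 → 290/415 = 0.6988
  ADJ: TP=537, FP=40+49+16+27=132 → 537/669 = 0.8027
  DET: TP=103, FP=35+52+24+12=123 → 103/226 = 0.4558
Weighted-precision = Σ (supportᵢ/N)·precisionᵢ with N=2400: (534/2400)·0.7437 + (659/2400)·0.7986 + (384/2400)·0.6988 + (597/2400)·0.8027 + (226/2400)·0.4558 = 0.739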